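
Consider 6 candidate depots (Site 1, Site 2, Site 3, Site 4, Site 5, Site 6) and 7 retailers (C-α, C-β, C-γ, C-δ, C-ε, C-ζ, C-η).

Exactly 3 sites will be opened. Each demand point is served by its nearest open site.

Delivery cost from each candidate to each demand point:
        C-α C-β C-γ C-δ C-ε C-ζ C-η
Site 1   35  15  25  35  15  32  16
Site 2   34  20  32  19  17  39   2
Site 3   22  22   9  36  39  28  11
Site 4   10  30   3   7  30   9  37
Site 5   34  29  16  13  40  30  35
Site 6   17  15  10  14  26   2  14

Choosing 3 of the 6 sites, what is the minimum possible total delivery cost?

56

Open {Site 2, Site 4, Site 6}.
  C-α→Site 4 10, C-β→Site 6 15, C-γ→Site 4 3, C-δ→Site 4 7, C-ε→Site 2 17, C-ζ→Site 6 2, C-η→Site 2 2  ⇒ total 56.
Compare {Site 1, Site 2, Site 4}: total 61.
Compare {Site 1, Site 4, Site 6}: total 66.
No size-3 selection does better; minimum is 56.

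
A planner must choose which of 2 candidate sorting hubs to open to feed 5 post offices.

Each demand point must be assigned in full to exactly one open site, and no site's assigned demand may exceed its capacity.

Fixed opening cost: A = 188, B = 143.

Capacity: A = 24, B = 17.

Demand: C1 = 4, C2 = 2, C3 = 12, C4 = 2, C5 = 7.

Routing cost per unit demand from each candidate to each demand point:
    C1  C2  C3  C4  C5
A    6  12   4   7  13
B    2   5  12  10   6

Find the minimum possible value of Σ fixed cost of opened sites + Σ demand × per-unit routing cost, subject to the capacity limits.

Open {A, B}; cheapest assignment that respects the capacities:
  A (cap 24, load 14): C3, C4 — cost 12×4 + 2×7 = 62
  B (cap 17, load 13): C1, C2, C5 — cost 4×2 + 2×5 + 7×6 = 60
  Shipping 122, fixed 331 → total 453.
  Any other capacity-feasible assignment to {A, B} ships for at least 122.
Total demand is 27 and no other set of sites has combined capacity ≥ 27, so {A, B} is the only feasible choice of open sites. Minimum: 453.

453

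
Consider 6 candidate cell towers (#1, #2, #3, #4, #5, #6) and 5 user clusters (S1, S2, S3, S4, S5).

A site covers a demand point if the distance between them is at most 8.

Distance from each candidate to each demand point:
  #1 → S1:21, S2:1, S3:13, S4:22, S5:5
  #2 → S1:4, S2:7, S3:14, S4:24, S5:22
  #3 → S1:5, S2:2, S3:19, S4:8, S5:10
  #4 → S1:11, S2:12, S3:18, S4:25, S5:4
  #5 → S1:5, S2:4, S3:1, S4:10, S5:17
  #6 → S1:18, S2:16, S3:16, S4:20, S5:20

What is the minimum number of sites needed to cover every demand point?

3

Coverage sets (demand points within 8 of each site):
  #1: {S2, S5}
  #2: {S1, S2}
  #3: {S1, S2, S4}
  #4: {S5}
  #5: {S1, S2, S3}
  #6: {}
No 2 sites suffice: every size-2 union leaves at least one demand point uncovered.
But {#1, #3, #5} covers everything, so the minimum is 3.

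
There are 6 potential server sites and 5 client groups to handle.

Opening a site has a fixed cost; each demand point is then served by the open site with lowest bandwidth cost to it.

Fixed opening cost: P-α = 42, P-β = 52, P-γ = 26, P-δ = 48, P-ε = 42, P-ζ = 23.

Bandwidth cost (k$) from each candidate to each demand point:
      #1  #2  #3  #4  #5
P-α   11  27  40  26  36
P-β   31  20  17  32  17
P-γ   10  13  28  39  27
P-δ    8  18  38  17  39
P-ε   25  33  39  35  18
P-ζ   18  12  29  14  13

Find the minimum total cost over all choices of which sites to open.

Open {P-ζ}: assign each demand point to its cheapest open site.
  #1→P-ζ 18, #2→P-ζ 12, #3→P-ζ 29, #4→P-ζ 14, #5→P-ζ 13
  bandwidth cost 86, fixed 23 → total 109.
Compare {P-γ, P-ζ}: bandwidth cost 77 + fixed 49 = 126.
Compare {P-γ}: bandwidth cost 117 + fixed 26 = 143.
Compare {P-α, P-ζ}: bandwidth cost 79 + fixed 65 = 144.
All other subsets cost ≥ 126. Minimum total cost: 109.

109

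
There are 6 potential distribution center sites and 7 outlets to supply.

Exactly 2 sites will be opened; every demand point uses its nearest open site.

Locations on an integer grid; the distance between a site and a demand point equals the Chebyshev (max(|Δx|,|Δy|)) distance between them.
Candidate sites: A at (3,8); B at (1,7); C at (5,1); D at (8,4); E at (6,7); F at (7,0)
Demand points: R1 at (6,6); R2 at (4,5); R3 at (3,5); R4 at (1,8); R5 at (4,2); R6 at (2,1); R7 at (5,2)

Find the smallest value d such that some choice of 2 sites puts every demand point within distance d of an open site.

3

Open {A, C}.
  Farthest demand point is R1 at distance 3 (to A); all others are ≤ 3.
With {A, F} the worst case is 5.
With {B, C} the worst case is 5.
No size-2 selection achieves below 3.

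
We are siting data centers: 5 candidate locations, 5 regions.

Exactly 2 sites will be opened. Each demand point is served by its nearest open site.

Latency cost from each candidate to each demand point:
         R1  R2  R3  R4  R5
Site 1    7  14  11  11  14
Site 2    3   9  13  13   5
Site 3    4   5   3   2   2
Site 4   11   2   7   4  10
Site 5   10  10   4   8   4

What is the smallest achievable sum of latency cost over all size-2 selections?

13

Open {Site 3, Site 4}.
  R1→Site 3 4, R2→Site 4 2, R3→Site 3 3, R4→Site 3 2, R5→Site 3 2  ⇒ total 13.
Compare {Site 2, Site 3}: total 15.
Compare {Site 1, Site 3}: total 16.
No size-2 selection does better; minimum is 13.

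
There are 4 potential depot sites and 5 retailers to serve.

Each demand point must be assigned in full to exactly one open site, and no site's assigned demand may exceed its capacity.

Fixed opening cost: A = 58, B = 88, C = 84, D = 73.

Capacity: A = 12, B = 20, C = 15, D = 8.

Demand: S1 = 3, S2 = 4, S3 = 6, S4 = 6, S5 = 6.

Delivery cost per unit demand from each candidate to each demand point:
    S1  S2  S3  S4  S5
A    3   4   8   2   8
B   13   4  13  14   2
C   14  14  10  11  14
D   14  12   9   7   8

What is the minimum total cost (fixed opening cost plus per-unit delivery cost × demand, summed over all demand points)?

Open {A, B}; cheapest assignment that respects the capacities:
  A (cap 12, load 12): S3, S4 — cost 6×8 + 6×2 = 60
  B (cap 20, load 13): S1, S2, S5 — cost 3×13 + 4×4 + 6×2 = 67
  Shipping 127, fixed 146 → total 273.
  Any other capacity-feasible assignment to {A, B} ships for at least 127.
Compare {A, B, D}: its best feasible assignment gives total 322.
Compare {A, B, C}: its best feasible assignment gives total 339.
Every other set of open sites that can feasibly serve all demand totals ≥ 322 even under its best assignment. Minimum: 273.

273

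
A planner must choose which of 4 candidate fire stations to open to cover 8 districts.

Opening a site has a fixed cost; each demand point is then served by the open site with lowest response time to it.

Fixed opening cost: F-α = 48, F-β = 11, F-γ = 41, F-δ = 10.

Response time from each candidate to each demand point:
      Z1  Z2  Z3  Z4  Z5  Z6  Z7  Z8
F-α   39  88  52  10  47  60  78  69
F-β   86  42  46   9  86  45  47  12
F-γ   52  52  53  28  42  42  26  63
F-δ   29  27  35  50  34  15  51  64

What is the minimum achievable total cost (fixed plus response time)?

229

Open {F-β, F-δ}: assign each demand point to its cheapest open site.
  Z1→F-δ 29, Z2→F-δ 27, Z3→F-δ 35, Z4→F-β 9, Z5→F-δ 34, Z6→F-δ 15, Z7→F-β 47, Z8→F-β 12
  response time 208, fixed 21 → total 229.
Compare {F-β, F-γ, F-δ}: response time 187 + fixed 62 = 249.
Compare {F-α, F-β, F-δ}: response time 208 + fixed 69 = 277.
Compare {F-α, F-β, F-γ, F-δ}: response time 187 + fixed 110 = 297.
All other subsets cost ≥ 249. Minimum total cost: 229.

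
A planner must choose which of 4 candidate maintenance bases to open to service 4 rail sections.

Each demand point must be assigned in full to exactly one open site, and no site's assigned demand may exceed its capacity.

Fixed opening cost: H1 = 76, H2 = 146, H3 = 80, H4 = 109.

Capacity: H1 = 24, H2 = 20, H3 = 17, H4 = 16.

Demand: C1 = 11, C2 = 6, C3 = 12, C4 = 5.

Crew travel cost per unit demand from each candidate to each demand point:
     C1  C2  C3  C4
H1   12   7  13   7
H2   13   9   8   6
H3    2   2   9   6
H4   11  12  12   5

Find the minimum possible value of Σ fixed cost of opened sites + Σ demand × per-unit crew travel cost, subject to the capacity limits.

381

Open {H1, H3}; cheapest assignment that respects the capacities:
  H1 (cap 24, load 17): C3, C4 — cost 12×13 + 5×7 = 191
  H3 (cap 17, load 17): C1, C2 — cost 11×2 + 6×2 = 34
  Shipping 225, fixed 156 → total 381.
  Any other capacity-feasible assignment to {H1, H3} ships for at least 225.
Compare {H2, H3}: its best feasible assignment gives total 386.
Compare {H1, H2, H3}: its best feasible assignment gives total 462.
Every other set of open sites that can feasibly serve all demand totals ≥ 386 even under its best assignment. Minimum: 381.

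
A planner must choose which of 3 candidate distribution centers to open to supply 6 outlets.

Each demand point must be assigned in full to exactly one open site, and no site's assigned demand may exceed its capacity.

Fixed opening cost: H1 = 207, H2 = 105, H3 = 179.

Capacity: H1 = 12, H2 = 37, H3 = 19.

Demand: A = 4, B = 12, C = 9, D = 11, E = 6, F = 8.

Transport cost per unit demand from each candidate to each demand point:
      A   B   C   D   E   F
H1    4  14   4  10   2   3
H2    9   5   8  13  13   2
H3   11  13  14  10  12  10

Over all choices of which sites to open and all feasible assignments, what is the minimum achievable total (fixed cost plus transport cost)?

Open {H2, H3}; cheapest assignment that respects the capacities:
  H2 (cap 37, load 33): A, B, C, F — cost 4×9 + 12×5 + 9×8 + 8×2 = 184
  H3 (cap 19, load 17): D, E — cost 11×10 + 6×12 = 182
  Shipping 366, fixed 284 → total 650.
  Any other capacity-feasible assignment to {H2, H3} ships for at least 366.
Compare {H1, H2, H3}: its best feasible assignment gives total 777.
Every other set of open sites that can feasibly serve all demand totals ≥ 777 even under its best assignment. Minimum: 650.

650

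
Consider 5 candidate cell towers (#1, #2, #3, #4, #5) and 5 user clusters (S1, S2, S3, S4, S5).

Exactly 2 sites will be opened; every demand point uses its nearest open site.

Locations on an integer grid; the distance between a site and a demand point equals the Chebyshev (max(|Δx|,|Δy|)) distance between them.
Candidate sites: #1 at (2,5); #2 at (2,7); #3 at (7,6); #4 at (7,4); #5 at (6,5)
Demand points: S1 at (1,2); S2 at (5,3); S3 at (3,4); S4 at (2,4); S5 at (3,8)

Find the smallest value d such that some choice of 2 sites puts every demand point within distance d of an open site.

Open {#1, #2}.
  Farthest demand point is S1 at distance 3 (to #1); all others are ≤ 3.
With {#1, #3} the worst case is 3.
With {#1, #4} the worst case is 3.
No size-2 selection achieves below 3.

3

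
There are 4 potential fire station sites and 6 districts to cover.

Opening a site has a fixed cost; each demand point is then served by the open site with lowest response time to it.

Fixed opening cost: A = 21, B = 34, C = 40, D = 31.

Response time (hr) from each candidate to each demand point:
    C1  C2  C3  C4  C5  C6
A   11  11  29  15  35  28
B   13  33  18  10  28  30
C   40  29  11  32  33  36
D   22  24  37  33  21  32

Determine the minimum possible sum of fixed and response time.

150

Open {A}: assign each demand point to its cheapest open site.
  C1→A 11, C2→A 11, C3→A 29, C4→A 15, C5→A 35, C6→A 28
  response time 129, fixed 21 → total 150.
Compare {A, B}: response time 106 + fixed 55 = 161.
Compare {B}: response time 132 + fixed 34 = 166.
Compare {A, D}: response time 115 + fixed 52 = 167.
All other subsets cost ≥ 161. Minimum total cost: 150.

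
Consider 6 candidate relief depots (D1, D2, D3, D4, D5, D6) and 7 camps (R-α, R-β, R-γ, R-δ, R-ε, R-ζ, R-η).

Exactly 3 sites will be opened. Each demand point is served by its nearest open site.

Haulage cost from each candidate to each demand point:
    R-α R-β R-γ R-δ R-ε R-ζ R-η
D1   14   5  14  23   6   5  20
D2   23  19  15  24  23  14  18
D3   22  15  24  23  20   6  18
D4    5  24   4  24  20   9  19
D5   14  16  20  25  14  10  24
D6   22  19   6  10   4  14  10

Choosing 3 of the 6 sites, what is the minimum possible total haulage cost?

Open {D1, D4, D6}.
  R-α→D4 5, R-β→D1 5, R-γ→D4 4, R-δ→D6 10, R-ε→D6 4, R-ζ→D1 5, R-η→D6 10  ⇒ total 43.
Compare {D1, D2, D6}: total 54.
Compare {D1, D3, D6}: total 54.
No size-3 selection does better; minimum is 43.

43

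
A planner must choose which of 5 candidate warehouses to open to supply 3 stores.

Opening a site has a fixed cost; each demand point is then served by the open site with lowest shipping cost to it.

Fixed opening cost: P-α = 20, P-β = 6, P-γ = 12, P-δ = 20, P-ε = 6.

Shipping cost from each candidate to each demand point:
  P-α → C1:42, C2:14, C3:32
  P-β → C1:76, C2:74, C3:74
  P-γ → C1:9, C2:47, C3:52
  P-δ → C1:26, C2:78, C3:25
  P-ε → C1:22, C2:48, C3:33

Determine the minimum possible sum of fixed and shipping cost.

87

Open {P-α, P-γ}: assign each demand point to its cheapest open site.
  C1→P-γ 9, C2→P-α 14, C3→P-α 32
  shipping cost 55, fixed 32 → total 87.
Compare {P-α, P-β, P-γ}: shipping cost 55 + fixed 38 = 93.
Compare {P-α, P-γ, P-ε}: shipping cost 55 + fixed 38 = 93.
Compare {P-α, P-ε}: shipping cost 68 + fixed 26 = 94.
All other subsets cost ≥ 93. Minimum total cost: 87.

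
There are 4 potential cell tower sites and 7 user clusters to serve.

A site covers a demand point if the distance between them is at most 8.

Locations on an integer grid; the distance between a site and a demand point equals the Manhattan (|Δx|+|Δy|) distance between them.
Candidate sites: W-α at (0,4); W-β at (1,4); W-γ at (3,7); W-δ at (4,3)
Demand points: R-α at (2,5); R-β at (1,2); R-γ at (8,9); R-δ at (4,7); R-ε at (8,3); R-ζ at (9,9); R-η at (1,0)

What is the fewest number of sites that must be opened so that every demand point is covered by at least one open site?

2

Coverage sets (demand points within 8 of each site):
  W-α: {R-α, R-β, R-δ, R-η}
  W-β: {R-α, R-β, R-δ, R-ε, R-η}
  W-γ: {R-α, R-β, R-γ, R-δ, R-ζ}
  W-δ: {R-α, R-β, R-δ, R-ε, R-η}
No single site covers all 7 demand points.
But {W-β, W-γ} covers everything, so the minimum is 2.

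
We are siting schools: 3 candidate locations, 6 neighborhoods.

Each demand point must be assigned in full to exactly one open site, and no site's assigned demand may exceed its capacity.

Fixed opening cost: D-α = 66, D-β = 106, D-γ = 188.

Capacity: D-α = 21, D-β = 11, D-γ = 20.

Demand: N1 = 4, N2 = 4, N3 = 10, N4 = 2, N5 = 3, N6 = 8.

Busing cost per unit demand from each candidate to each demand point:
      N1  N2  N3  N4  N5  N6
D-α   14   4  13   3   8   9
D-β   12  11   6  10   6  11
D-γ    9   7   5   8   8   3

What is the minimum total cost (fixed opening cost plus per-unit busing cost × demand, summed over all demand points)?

Open {D-α, D-β}; cheapest assignment that respects the capacities:
  D-α (cap 21, load 21): N1, N2, N4, N5, N6 — cost 4×14 + 4×4 + 2×3 + 3×8 + 8×9 = 174
  D-β (cap 11, load 10): N3 — cost 10×6 = 60
  Shipping 234, fixed 172 → total 406.
  Any other capacity-feasible assignment to {D-α, D-β} ships for at least 234.
Compare {D-α, D-γ}: its best feasible assignment gives total 430.
Compare {D-β, D-γ}: its best feasible assignment gives total 494.
Every other set of open sites that can feasibly serve all demand totals ≥ 430 even under its best assignment. Minimum: 406.

406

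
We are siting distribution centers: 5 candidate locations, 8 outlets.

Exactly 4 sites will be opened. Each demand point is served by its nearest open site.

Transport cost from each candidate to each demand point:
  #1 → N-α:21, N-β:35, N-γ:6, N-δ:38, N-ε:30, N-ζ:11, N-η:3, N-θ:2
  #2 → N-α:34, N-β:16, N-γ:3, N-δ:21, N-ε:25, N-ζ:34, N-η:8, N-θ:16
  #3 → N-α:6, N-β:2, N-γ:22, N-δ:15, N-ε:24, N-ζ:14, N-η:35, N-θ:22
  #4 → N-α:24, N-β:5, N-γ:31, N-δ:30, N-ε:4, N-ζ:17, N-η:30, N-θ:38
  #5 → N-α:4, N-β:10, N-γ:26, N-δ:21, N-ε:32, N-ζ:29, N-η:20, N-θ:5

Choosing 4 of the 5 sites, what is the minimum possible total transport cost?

46

Open {#1, #2, #3, #4}.
  N-α→#3 6, N-β→#3 2, N-γ→#2 3, N-δ→#3 15, N-ε→#4 4, N-ζ→#1 11, N-η→#1 3, N-θ→#1 2  ⇒ total 46.
Compare {#1, #3, #4, #5}: total 47.
Compare {#1, #2, #4, #5}: total 53.
No size-4 selection does better; minimum is 46.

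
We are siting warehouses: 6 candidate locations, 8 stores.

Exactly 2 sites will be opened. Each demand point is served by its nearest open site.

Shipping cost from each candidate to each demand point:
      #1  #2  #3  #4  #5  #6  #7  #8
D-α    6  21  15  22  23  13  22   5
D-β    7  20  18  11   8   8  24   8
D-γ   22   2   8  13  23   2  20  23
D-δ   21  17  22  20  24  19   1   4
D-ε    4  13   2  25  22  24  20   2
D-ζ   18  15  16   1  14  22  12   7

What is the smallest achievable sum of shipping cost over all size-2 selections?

64

Open {D-γ, D-ζ}.
  #1→D-ζ 18, #2→D-γ 2, #3→D-γ 8, #4→D-ζ 1, #5→D-ζ 14, #6→D-γ 2, #7→D-ζ 12, #8→D-ζ 7  ⇒ total 64.
Compare {D-β, D-γ}: total 66.
Compare {D-γ, D-ε}: total 67.
No size-2 selection does better; minimum is 64.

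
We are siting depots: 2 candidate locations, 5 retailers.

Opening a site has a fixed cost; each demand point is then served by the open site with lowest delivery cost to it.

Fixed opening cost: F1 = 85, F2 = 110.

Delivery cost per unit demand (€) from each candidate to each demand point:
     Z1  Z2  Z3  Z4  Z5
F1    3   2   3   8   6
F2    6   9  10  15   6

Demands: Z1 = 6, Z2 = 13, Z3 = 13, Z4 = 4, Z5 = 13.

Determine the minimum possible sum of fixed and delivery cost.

278

Open {F1}: assign each demand point to its cheapest open site.
  Z1→F1 6×3=18, Z2→F1 13×2=26, Z3→F1 13×3=39, Z4→F1 4×8=32, Z5→F1 13×6=78
  delivery cost 193, fixed 85 → total 278.
Compare {F1, F2}: delivery cost 193 + fixed 195 = 388.
Compare {F2}: delivery cost 421 + fixed 110 = 531.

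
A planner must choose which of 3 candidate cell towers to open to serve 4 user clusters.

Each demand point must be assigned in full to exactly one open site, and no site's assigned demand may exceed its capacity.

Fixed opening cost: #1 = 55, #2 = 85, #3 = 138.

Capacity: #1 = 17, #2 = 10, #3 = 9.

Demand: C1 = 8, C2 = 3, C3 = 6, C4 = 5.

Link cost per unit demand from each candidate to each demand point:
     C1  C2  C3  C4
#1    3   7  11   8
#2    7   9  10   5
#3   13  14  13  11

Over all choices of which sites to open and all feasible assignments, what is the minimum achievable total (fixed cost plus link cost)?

276

Open {#1, #2}; cheapest assignment that respects the capacities:
  #1 (cap 17, load 17): C1, C2, C3 — cost 8×3 + 3×7 + 6×11 = 111
  #2 (cap 10, load 5): C4 — cost 5×5 = 25
  Shipping 136, fixed 140 → total 276.
  Any other capacity-feasible assignment to {#1, #2} ships for at least 136.
Compare {#1, #3}: its best feasible assignment gives total 356.
Compare {#1, #2, #3}: its best feasible assignment gives total 414.
Every other set of open sites that can feasibly serve all demand totals ≥ 356 even under its best assignment. Minimum: 276.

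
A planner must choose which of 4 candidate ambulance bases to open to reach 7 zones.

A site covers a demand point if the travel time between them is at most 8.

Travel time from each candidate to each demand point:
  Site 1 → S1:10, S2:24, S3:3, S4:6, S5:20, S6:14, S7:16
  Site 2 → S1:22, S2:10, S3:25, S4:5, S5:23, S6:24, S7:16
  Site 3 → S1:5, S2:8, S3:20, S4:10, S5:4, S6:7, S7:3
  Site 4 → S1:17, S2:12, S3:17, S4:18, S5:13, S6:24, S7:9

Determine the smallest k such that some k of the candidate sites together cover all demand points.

2

Coverage sets (demand points within 8 of each site):
  Site 1: {S3, S4}
  Site 2: {S4}
  Site 3: {S1, S2, S5, S6, S7}
  Site 4: {}
No single site covers all 7 demand points.
But {Site 1, Site 3} covers everything, so the minimum is 2.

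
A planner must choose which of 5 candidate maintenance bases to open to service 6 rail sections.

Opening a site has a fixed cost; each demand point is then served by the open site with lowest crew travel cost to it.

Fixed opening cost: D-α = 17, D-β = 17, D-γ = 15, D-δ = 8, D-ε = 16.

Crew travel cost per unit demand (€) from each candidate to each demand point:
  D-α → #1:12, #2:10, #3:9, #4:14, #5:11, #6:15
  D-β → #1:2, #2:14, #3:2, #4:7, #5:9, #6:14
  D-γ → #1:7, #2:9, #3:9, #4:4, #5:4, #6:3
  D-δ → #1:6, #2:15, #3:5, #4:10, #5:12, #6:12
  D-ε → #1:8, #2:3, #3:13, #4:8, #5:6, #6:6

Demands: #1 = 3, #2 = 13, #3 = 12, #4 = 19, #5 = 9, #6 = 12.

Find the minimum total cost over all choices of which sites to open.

Open {D-β, D-γ, D-ε}: assign each demand point to its cheapest open site.
  #1→D-β 3×2=6, #2→D-ε 13×3=39, #3→D-β 12×2=24, #4→D-γ 19×4=76, #5→D-γ 9×4=36, #6→D-γ 12×3=36
  crew travel cost 217, fixed 48 → total 265.
Compare {D-β, D-γ, D-δ, D-ε}: crew travel cost 217 + fixed 56 = 273.
Compare {D-α, D-β, D-γ, D-ε}: crew travel cost 217 + fixed 65 = 282.
Compare {D-α, D-β, D-γ, D-δ, D-ε}: crew travel cost 217 + fixed 73 = 290.
All other subsets cost ≥ 273. Minimum total cost: 265.

265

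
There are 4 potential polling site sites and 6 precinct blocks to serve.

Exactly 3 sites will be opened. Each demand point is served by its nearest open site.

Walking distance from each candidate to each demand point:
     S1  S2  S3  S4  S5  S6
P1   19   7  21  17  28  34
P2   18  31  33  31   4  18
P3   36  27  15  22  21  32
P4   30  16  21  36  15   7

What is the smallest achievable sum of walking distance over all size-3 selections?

74

Open {P1, P2, P4}.
  S1→P2 18, S2→P1 7, S3→P1 21, S4→P1 17, S5→P2 4, S6→P4 7  ⇒ total 74.
Compare {P1, P2, P3}: total 79.
Compare {P1, P3, P4}: total 80.
No size-3 selection does better; minimum is 74.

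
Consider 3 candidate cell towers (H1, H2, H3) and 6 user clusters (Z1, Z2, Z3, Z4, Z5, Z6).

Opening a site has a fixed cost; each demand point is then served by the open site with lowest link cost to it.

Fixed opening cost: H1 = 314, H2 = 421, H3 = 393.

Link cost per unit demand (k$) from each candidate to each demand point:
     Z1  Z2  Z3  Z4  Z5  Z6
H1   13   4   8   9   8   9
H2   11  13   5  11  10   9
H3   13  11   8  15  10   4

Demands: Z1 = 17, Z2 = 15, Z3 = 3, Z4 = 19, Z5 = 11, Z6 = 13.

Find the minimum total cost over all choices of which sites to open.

Open {H1}: assign each demand point to its cheapest open site.
  Z1→H1 17×13=221, Z2→H1 15×4=60, Z3→H1 3×8=24, Z4→H1 19×9=171, Z5→H1 11×8=88, Z6→H1 13×9=117
  link cost 681, fixed 314 → total 995.
Compare {H3}: link cost 857 + fixed 393 = 1250.
Compare {H2}: link cost 833 + fixed 421 = 1254.
Compare {H1, H3}: link cost 616 + fixed 707 = 1323.
All other subsets cost ≥ 1250. Minimum total cost: 995.

995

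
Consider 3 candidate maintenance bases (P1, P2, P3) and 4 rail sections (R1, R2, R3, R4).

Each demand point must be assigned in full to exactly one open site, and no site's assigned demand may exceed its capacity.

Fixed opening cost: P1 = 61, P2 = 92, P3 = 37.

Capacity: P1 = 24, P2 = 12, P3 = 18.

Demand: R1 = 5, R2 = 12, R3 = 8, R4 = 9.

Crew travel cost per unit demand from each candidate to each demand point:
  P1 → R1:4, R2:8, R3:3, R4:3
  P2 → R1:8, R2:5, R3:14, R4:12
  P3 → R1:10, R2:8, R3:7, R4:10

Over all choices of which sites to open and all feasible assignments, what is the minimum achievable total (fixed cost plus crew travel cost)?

Open {P1, P3}; cheapest assignment that respects the capacities:
  P1 (cap 24, load 22): R1, R3, R4 — cost 5×4 + 8×3 + 9×3 = 71
  P3 (cap 18, load 12): R2 — cost 12×8 = 96
  Shipping 167, fixed 98 → total 265.
  Any other capacity-feasible assignment to {P1, P3} ships for at least 167.
Compare {P1, P2}: its best feasible assignment gives total 284.
Compare {P1, P2, P3}: its best feasible assignment gives total 321.
Every other set of open sites that can feasibly serve all demand totals ≥ 284 even under its best assignment. Minimum: 265.

265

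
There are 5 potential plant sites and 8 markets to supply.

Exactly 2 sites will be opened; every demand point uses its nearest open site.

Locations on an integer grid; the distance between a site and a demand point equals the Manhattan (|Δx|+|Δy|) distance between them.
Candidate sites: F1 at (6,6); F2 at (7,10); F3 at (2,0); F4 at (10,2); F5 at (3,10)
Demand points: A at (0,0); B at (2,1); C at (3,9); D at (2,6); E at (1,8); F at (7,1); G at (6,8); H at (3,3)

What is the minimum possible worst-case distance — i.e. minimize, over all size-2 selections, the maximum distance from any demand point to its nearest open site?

6

Open {F3, F5}.
  Farthest demand point is F at distance 6 (to F3); all others are ≤ 6.
With {F1, F3} the worst case is 7.
With {F2, F3} the worst case is 8.
No size-2 selection achieves below 6.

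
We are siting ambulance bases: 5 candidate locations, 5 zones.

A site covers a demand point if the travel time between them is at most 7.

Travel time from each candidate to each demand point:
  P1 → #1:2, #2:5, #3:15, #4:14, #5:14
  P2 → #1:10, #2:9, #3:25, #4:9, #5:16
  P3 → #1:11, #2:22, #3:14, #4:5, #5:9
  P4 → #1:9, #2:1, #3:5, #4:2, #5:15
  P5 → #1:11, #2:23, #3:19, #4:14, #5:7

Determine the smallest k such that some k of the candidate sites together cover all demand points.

Coverage sets (demand points within 7 of each site):
  P1: {#1, #2}
  P2: {}
  P3: {#4}
  P4: {#2, #3, #4}
  P5: {#5}
No 2 sites suffice: every size-2 union leaves at least one demand point uncovered.
But {P1, P4, P5} covers everything, so the minimum is 3.

3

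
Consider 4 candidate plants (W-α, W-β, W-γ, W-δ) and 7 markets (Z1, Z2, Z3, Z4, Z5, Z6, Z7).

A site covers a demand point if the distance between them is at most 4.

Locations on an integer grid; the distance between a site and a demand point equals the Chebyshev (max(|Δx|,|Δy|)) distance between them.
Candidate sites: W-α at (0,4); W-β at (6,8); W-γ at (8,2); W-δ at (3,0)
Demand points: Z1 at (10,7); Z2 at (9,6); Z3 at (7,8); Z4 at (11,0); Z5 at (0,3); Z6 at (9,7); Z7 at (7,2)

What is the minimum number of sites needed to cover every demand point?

3

Coverage sets (demand points within 4 of each site):
  W-α: {Z5}
  W-β: {Z1, Z2, Z3, Z6}
  W-γ: {Z2, Z4, Z7}
  W-δ: {Z5, Z7}
No 2 sites suffice: every size-2 union leaves at least one demand point uncovered.
But {W-α, W-β, W-γ} covers everything, so the minimum is 3.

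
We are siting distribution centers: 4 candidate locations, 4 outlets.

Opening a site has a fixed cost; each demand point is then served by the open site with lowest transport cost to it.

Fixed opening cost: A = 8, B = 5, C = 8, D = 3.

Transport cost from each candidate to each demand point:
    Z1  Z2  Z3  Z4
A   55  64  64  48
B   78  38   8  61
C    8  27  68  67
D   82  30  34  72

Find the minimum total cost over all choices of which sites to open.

112

Open {A, B, C}: assign each demand point to its cheapest open site.
  Z1→C 8, Z2→C 27, Z3→B 8, Z4→A 48
  transport cost 91, fixed 21 → total 112.
Compare {A, B, C, D}: transport cost 91 + fixed 24 = 115.
Compare {B, C}: transport cost 104 + fixed 13 = 117.
Compare {B, C, D}: transport cost 104 + fixed 16 = 120.
All other subsets cost ≥ 115. Minimum total cost: 112.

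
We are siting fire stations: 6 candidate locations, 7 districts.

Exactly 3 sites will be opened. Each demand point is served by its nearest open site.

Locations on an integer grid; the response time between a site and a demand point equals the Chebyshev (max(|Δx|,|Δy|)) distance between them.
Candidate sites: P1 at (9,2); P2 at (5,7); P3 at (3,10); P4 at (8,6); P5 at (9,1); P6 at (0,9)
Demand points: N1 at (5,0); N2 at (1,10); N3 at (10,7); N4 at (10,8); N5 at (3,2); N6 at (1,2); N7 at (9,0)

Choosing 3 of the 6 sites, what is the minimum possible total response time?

22

Open {P4, P5, P6}.
  N1→P5 4, N2→P6 1, N3→P4 2, N4→P4 2, N5→P4 5, N6→P4 7, N7→P5 1  ⇒ total 22.
Compare {P1, P4, P6}: total 23.
Compare {P2, P4, P5}: total 23.
No size-3 selection does better; minimum is 22.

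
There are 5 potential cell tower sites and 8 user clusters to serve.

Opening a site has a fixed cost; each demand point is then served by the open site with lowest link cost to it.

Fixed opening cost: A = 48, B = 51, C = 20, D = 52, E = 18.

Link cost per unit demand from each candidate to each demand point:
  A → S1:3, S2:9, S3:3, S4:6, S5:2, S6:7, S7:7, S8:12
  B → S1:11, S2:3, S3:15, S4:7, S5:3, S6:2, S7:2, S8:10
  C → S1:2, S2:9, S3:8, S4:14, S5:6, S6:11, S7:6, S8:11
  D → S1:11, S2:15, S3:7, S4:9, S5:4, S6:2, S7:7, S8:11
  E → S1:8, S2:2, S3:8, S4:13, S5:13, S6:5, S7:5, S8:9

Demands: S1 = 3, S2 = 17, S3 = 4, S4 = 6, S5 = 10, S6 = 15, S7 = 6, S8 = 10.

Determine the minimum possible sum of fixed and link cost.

360

Open {A, B, E}: assign each demand point to its cheapest open site.
  S1→A 3×3=9, S2→E 17×2=34, S3→A 4×3=12, S4→A 6×6=36, S5→A 10×2=20, S6→B 15×2=30, S7→B 6×2=12, S8→E 10×9=90
  link cost 243, fixed 117 → total 360.
Compare {B, E}: link cost 294 + fixed 69 = 363.
Compare {B, C, E}: link cost 276 + fixed 89 = 365.
Compare {A, B}: link cost 270 + fixed 99 = 369.
All other subsets cost ≥ 363. Minimum total cost: 360.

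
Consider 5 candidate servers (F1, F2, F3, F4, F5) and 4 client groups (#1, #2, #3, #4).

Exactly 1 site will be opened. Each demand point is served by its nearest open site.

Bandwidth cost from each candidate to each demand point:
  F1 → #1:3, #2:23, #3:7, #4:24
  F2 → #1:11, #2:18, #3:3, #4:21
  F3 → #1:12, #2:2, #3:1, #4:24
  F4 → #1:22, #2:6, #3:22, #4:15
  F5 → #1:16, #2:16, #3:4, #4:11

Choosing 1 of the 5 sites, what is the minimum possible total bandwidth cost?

39

Open {F3}.
  #1→F3 12, #2→F3 2, #3→F3 1, #4→F3 24  ⇒ total 39.
Compare {F5}: total 47.
Compare {F2}: total 53.
No size-1 selection does better; minimum is 39.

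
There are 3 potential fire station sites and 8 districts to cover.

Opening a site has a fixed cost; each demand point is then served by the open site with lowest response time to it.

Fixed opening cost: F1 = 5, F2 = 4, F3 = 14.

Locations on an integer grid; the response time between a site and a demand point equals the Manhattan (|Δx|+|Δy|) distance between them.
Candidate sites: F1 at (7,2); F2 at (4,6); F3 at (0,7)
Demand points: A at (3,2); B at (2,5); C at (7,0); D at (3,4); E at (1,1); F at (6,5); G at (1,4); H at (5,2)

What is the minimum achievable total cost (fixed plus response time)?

Open {F1, F2}: assign each demand point to its cheapest open site.
  A→F1 4, B→F2 3, C→F1 2, D→F2 3, E→F1 7, F→F2 3, G→F2 5, H→F1 2
  response time 29, fixed 9 → total 38.
Compare {F2}: response time 41 + fixed 4 = 45.
Compare {F1}: response time 41 + fixed 5 = 46.
Compare {F1, F2, F3}: response time 28 + fixed 23 = 51.
All other subsets cost ≥ 45. Minimum total cost: 38.

38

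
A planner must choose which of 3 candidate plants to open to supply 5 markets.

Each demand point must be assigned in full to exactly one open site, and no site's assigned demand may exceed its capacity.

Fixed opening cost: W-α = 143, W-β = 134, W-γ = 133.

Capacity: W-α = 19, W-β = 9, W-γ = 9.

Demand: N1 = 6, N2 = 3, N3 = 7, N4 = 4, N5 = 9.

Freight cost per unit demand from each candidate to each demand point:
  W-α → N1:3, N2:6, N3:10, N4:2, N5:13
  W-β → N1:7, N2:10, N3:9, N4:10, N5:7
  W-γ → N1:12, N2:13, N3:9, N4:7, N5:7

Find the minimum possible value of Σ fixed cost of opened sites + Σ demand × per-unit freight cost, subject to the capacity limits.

Open {W-α, W-β, W-γ}; cheapest assignment that respects the capacities:
  W-α (cap 19, load 13): N1, N2, N4 — cost 6×3 + 3×6 + 4×2 = 44
  W-β (cap 9, load 9): N5 — cost 9×7 = 63
  W-γ (cap 9, load 7): N3 — cost 7×9 = 63
  Shipping 170, fixed 410 → total 580.
  Any other capacity-feasible assignment to {W-α, W-β, W-γ} ships for at least 170.
Total demand is 29 and no other set of sites has combined capacity ≥ 29, so {W-α, W-β, W-γ} is the only feasible choice of open sites. Minimum: 580.

580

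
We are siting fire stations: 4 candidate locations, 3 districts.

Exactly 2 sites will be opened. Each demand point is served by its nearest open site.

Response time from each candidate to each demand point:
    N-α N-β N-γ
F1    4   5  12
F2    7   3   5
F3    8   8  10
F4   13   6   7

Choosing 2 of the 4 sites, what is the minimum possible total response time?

Open {F1, F2}.
  N-α→F1 4, N-β→F2 3, N-γ→F2 5  ⇒ total 12.
Compare {F2, F3}: total 15.
Compare {F2, F4}: total 15.
No size-2 selection does better; minimum is 12.

12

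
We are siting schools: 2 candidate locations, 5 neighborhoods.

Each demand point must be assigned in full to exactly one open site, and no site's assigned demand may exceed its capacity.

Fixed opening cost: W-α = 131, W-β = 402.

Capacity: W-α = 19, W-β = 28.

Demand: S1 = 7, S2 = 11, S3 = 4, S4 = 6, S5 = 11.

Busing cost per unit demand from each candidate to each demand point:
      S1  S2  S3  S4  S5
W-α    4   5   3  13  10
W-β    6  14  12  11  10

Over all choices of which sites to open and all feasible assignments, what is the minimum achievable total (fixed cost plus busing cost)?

818

Open {W-α, W-β}; cheapest assignment that respects the capacities:
  W-α (cap 19, load 15): S2, S3 — cost 11×5 + 4×3 = 67
  W-β (cap 28, load 24): S1, S4, S5 — cost 7×6 + 6×11 + 11×10 = 218
  Shipping 285, fixed 533 → total 818.
  Any other capacity-feasible assignment to {W-α, W-β} ships for at least 285.
Total demand is 39 and no other set of sites has combined capacity ≥ 39, so {W-α, W-β} is the only feasible choice of open sites. Minimum: 818.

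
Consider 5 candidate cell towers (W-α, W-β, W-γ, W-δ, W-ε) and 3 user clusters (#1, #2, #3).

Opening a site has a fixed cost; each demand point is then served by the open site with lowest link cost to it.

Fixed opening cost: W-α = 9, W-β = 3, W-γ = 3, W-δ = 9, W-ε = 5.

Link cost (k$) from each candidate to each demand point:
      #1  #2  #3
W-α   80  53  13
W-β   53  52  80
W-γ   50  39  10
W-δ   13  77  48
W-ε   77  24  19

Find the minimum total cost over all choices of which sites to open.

64

Open {W-γ, W-δ, W-ε}: assign each demand point to its cheapest open site.
  #1→W-δ 13, #2→W-ε 24, #3→W-γ 10
  link cost 47, fixed 17 → total 64.
Compare {W-β, W-γ, W-δ, W-ε}: link cost 47 + fixed 20 = 67.
Compare {W-δ, W-ε}: link cost 56 + fixed 14 = 70.
Compare {W-α, W-δ, W-ε}: link cost 50 + fixed 23 = 73.
All other subsets cost ≥ 67. Minimum total cost: 64.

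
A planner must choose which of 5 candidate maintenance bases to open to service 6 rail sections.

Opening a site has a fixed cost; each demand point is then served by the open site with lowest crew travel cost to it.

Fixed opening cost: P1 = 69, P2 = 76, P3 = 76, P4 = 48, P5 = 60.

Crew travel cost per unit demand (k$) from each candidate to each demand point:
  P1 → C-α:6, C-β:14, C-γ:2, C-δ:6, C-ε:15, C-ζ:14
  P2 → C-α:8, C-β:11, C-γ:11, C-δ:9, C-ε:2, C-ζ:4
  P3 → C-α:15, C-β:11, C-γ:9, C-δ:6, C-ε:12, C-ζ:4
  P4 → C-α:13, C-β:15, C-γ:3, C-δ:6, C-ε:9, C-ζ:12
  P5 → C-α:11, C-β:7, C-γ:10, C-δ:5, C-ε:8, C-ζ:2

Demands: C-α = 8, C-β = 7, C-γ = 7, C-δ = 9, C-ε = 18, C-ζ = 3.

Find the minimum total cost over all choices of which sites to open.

386

Open {P1, P2}: assign each demand point to its cheapest open site.
  C-α→P1 8×6=48, C-β→P2 7×11=77, C-γ→P1 7×2=14, C-δ→P1 9×6=54, C-ε→P2 18×2=36, C-ζ→P2 3×4=12
  crew travel cost 241, fixed 145 → total 386.
Compare {P2, P4}: crew travel cost 264 + fixed 124 = 388.
Compare {P1, P2, P5}: crew travel cost 198 + fixed 205 = 403.
Compare {P2, P4, P5}: crew travel cost 221 + fixed 184 = 405.
All other subsets cost ≥ 388. Minimum total cost: 386.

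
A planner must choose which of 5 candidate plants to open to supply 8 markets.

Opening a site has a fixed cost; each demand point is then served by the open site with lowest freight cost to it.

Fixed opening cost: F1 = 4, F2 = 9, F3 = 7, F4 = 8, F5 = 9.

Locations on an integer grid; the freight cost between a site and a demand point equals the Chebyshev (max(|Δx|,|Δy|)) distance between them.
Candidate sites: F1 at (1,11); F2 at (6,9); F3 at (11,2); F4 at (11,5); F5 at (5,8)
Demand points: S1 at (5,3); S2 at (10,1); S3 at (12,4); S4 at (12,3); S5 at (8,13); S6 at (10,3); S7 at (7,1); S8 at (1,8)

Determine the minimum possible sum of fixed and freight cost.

Open {F1, F3}: assign each demand point to its cheapest open site.
  S1→F3 6, S2→F3 1, S3→F3 2, S4→F3 1, S5→F1 7, S6→F3 1, S7→F3 4, S8→F1 3
  freight cost 25, fixed 11 → total 36.
Compare {F3, F5}: freight cost 23 + fixed 16 = 39.
Compare {F2, F3}: freight cost 24 + fixed 16 = 40.
Compare {F1, F4}: freight cost 29 + fixed 12 = 41.
All other subsets cost ≥ 39. Minimum total cost: 36.

36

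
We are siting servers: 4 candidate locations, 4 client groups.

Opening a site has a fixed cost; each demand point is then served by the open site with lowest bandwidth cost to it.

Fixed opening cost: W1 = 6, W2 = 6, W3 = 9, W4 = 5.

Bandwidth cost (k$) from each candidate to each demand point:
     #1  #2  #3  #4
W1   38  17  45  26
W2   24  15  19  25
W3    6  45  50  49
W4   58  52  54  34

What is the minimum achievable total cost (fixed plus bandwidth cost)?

80

Open {W2, W3}: assign each demand point to its cheapest open site.
  #1→W3 6, #2→W2 15, #3→W2 19, #4→W2 25
  bandwidth cost 65, fixed 15 → total 80.
Compare {W2, W3, W4}: bandwidth cost 65 + fixed 20 = 85.
Compare {W1, W2, W3}: bandwidth cost 65 + fixed 21 = 86.
Compare {W2}: bandwidth cost 83 + fixed 6 = 89.
All other subsets cost ≥ 85. Minimum total cost: 80.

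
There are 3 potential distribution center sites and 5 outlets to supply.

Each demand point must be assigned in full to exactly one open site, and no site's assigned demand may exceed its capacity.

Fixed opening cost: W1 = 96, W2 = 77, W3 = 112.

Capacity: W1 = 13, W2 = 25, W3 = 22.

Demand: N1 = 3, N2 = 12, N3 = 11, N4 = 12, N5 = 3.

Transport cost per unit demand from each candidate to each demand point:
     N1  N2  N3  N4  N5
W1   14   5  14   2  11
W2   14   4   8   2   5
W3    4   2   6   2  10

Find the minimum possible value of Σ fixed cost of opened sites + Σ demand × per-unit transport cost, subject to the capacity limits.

367

Open {W2, W3}; cheapest assignment that respects the capacities:
  W2 (cap 25, load 23): N3, N4 — cost 11×8 + 12×2 = 112
  W3 (cap 22, load 18): N1, N2, N5 — cost 3×4 + 12×2 + 3×10 = 66
  Shipping 178, fixed 189 → total 367.
  Any other capacity-feasible assignment to {W2, W3} ships for at least 178.
Compare {W1, W2, W3}: its best feasible assignment gives total 448.
Every other set of open sites that can feasibly serve all demand totals ≥ 448 even under its best assignment. Minimum: 367.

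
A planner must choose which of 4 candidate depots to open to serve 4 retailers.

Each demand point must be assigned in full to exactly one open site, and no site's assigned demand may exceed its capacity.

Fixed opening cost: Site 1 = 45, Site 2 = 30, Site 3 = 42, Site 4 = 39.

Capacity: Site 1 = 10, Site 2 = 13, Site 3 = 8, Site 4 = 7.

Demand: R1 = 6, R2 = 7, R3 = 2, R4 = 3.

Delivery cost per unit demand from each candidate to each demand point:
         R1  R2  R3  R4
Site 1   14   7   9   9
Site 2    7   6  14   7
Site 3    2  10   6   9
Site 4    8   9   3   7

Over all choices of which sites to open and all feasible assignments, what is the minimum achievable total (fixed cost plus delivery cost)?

159

Open {Site 2, Site 3}; cheapest assignment that respects the capacities:
  Site 2 (cap 13, load 10): R2, R4 — cost 7×6 + 3×7 = 63
  Site 3 (cap 8, load 8): R1, R3 — cost 6×2 + 2×6 = 24
  Shipping 87, fixed 72 → total 159.
  Any other capacity-feasible assignment to {Site 2, Site 3} ships for at least 87.
Compare {Site 2, Site 4}: its best feasible assignment gives total 180.
Compare {Site 1, Site 3}: its best feasible assignment gives total 187.
Every other set of open sites that can feasibly serve all demand totals ≥ 180 even under its best assignment. Minimum: 159.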